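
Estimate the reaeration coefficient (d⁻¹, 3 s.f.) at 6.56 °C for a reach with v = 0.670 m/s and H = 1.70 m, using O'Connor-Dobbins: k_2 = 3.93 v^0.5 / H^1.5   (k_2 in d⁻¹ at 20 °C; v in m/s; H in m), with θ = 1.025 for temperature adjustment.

k_2(20) = 3.93 × 0.670^0.5 / 1.70^1.5 = 3.93 × 0.8185 / 2.217 = 1.451 d⁻¹.
k_2(6.56) = 1.451 × 1.025^(6.56−20) = 1.451 × 0.7176 = 1.041 d⁻¹.

k_2 ≈ 1.04 d⁻¹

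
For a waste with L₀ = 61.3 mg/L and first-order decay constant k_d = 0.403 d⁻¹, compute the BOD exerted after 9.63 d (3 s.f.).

y ≈ 60.0 mg/L

y_t = L₀(1 − e^(−k_d t)) = 61.3 × (1 − e^(−0.403×9.63))
= 61.3 × (1 − 0.02063) = 61.3 × 0.9794 = 60.04 mg/L.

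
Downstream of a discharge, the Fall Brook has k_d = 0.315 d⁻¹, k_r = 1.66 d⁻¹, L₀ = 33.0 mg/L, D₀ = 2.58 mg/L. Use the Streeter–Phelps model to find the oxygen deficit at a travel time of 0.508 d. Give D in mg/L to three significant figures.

k_d L₀/(k_r−k_d) = 0.315×33.0/(1.66−0.315) = 10.39/1.345 = 7.729 mg/L.
e^(−k_d t) = e^(−0.315×0.5080) = 0.8521; e^(−k_r t) = e^(−1.66×0.5080) = 0.4303.
D = 7.729 × (0.8521 − 0.4303) + 2.58 × 0.4303 = 3.260 + 1.110 = 4.370 mg/L.

D ≈ 4.37 mg/L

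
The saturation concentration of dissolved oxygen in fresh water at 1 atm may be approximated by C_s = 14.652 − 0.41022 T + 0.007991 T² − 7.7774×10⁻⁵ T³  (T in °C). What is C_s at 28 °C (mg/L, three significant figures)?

C_s ≈ 7.72 mg/L

C_s = 14.652 − 0.41022×28 + 0.007991×28² − 7.7774×10⁻⁵×28³ = 7.723 mg/L.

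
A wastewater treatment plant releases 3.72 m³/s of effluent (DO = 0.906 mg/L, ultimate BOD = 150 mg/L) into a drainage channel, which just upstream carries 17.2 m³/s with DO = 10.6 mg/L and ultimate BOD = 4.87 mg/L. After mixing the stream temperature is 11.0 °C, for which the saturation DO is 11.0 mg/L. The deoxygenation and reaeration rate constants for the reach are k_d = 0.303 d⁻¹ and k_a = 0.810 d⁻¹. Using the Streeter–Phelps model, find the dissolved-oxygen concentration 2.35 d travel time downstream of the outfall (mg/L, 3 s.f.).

Mixed DO = (17.2×10.6 + 3.72×0.906)/(17.2+3.72) = 185.7/20.92 = 8.876 mg/L.
Mixed L₀ = (17.2×4.87 + 3.72×150)/(20.92) = 641.8/20.92 = 30.68 mg/L.
Initial deficit D₀ = C_s − DO₀ = 11.0 − 8.876 = 2.124 mg/L.
D(2.35) = [0.303×30.68/(0.810−0.303)](e^(−0.303×2.35) − e^(−0.810×2.35)) + 2.124 e^(−0.810×2.35)
= 18.33 × (0.4906 − 0.1490) + 2.124 × 0.1490 = 6.579 mg/L.
DO = 11.0 − 6.579 = 4.421 mg/L.

DO ≈ 4.42 mg/L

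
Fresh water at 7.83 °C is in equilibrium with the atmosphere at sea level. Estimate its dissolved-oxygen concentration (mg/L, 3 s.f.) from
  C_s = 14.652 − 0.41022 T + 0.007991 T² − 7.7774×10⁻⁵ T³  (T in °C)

C_s ≈ 11.9 mg/L

C_s = 14.652 − 0.41022×7.83 + 0.007991×7.83² − 7.7774×10⁻⁵×7.83³ = 11.89 mg/L.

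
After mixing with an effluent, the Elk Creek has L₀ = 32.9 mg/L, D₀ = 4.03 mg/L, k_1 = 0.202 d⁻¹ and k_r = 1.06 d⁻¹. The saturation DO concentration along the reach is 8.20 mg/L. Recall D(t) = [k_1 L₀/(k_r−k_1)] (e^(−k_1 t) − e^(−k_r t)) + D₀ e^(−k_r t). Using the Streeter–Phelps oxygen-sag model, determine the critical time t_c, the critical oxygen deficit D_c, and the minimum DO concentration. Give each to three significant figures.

t_c ≈ 1.08 d; D_c ≈ 5.04 mg/L; min DO ≈ 3.16 mg/L

With k_r/k_1 = 5.248 and 1 − D₀(k_r−k_1)/(k_1 L₀) = 0.4797,
t_c = ln(5.248 × 0.4797) / (1.06 − 0.202) = ln(2.517) / 0.8580 = 0.9232/0.8580 = 1.076 d.
L(t_c) = L₀ e^(−k_1 t_c) = 32.9 × 0.8047 = 26.47 mg/L, and at the critical point k_r D_c = k_1 L, so D_c = (0.202/1.06) × 26.47 = 5.045 mg/L.
Minimum DO = C_s − D_c = 8.20 − 5.045 = 3.155 mg/L.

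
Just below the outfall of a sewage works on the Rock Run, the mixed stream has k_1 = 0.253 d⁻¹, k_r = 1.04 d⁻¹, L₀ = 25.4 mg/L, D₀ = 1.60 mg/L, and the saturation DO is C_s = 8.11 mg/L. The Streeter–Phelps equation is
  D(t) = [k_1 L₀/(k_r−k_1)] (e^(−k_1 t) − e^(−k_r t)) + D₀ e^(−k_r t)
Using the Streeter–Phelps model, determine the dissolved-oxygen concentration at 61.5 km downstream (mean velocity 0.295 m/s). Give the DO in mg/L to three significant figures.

DO ≈ 4.21 mg/L

Travel time t = x/v = 61.5 km / (0.295 m/s) = 61500 m / 0.295 m/s = 208500 s = 2.413 d.
k_1 L₀/(k_r−k_1) = 0.253×25.4/(1.04−0.253) = 6.426/0.7870 = 8.165 mg/L.
e^(−k_1 t) = e^(−0.253×2.413) = 0.5431; e^(−k_r t) = e^(−1.04×2.413) = 0.08132.
D = 8.165 × (0.5431 − 0.08132) + 1.60 × 0.08132 = 3.771 + 0.1301 = 3.901 mg/L.
DO = C_s − D = 8.11 − 3.901 = 4.209 mg/L.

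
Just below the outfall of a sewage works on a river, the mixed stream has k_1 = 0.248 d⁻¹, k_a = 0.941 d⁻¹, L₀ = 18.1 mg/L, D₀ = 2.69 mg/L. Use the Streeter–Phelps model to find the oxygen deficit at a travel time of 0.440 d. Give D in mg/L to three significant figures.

D ≈ 3.30 mg/L

k_1 L₀/(k_a−k_1) = 0.248×18.1/(0.941−0.248) = 4.489/0.6930 = 6.477 mg/L.
e^(−k_1 t) = e^(−0.248×0.4400) = 0.8966; e^(−k_a t) = e^(−0.941×0.4400) = 0.6610.
D = 6.477 × (0.8966 − 0.6610) + 2.69 × 0.6610 = 1.526 + 1.778 = 3.304 mg/L.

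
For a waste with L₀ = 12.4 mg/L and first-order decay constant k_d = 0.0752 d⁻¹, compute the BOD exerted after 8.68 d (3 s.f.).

y ≈ 5.94 mg/L

y_t = L₀(1 − e^(−k_d t)) = 12.4 × (1 − e^(−0.0752×8.68))
= 12.4 × (1 − 0.5206) = 12.4 × 0.4794 = 5.944 mg/L.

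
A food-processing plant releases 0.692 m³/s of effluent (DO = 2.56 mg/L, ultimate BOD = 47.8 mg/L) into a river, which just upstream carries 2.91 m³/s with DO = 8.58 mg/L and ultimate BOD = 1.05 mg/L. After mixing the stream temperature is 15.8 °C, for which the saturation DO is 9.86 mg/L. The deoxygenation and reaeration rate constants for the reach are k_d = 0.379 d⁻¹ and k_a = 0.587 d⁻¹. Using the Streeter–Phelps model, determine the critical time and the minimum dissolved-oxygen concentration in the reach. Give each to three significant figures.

t_c ≈ 1.42 d; minimum DO ≈ 6.07 mg/L

Mixed DO = (2.91×8.58 + 0.692×2.56)/(2.91+0.692) = 26.74/3.602 = 7.423 mg/L.
Mixed L₀ = (2.91×1.05 + 0.692×47.8)/(3.602) = 36.13/3.602 = 10.03 mg/L.
Initial deficit D₀ = C_s − DO₀ = 9.86 − 7.423 = 2.437 mg/L.
t_c = (1/0.2080) ln[(0.587/0.379)(1 − 2.437×0.2080/(0.379×10.03))] = 4.808 × ln(1.342) = 1.416 d.
D_c = (0.379/0.587) × 10.03 × e^(−0.379×1.416) = 0.6457 × 10.03 × 0.5848 = 3.788 mg/L.
Minimum DO = 9.86 − 3.788 = 6.072 mg/L.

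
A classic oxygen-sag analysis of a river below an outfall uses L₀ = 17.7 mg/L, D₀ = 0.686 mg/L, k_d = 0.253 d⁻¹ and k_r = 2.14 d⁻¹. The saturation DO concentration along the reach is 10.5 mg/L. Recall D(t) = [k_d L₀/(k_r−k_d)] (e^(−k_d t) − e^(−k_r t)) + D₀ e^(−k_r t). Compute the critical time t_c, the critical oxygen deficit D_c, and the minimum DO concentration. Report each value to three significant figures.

t_c ≈ 0.951 d; D_c ≈ 1.65 mg/L; min DO ≈ 8.85 mg/L

At the critical point dD/dt = 0, so k_d L₀ e^(−k_d t) = k_r D. Substituting D(t) from the Streeter–Phelps equation and solving for t gives
t_c = ln[(k_r/k_d)(1 − D₀(k_r−k_d)/(k_d L₀))] / (k_r−k_d).
Here k_r−k_d = 1.887 d⁻¹ and 1 − D₀(k_r−k_d)/(k_d L₀) = 1 − 0.686×1.887/(0.253×17.7) = 0.7109, so
t_c = ln(8.458 × 0.7109) / 1.887 = 1.794 / 1.887 = 0.9507 d.
L(t_c) = L₀ e^(−k_d t_c) = 17.7 × 0.7862 = 13.92 mg/L, and at the critical point k_r D_c = k_d L, so D_c = (0.253/2.14) × 13.92 = 1.645 mg/L.
Minimum DO = C_s − D_c = 10.5 − 1.645 = 8.855 mg/L.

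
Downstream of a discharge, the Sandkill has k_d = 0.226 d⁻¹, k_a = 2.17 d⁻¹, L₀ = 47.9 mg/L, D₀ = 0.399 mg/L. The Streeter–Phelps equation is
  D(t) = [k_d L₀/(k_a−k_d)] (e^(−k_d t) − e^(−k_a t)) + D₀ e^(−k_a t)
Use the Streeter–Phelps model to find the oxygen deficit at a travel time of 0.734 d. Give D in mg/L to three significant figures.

D ≈ 3.67 mg/L

k_d L₀/(k_a−k_d) = 0.226×47.9/(2.17−0.226) = 10.83/1.944 = 5.569 mg/L.
e^(−k_d t) = e^(−0.226×0.7340) = 0.8471; e^(−k_a t) = e^(−2.17×0.7340) = 0.2034.
D = 5.569 × (0.8471 − 0.2034) + 0.399 × 0.2034 = 3.585 + 0.08114 = 3.666 mg/L.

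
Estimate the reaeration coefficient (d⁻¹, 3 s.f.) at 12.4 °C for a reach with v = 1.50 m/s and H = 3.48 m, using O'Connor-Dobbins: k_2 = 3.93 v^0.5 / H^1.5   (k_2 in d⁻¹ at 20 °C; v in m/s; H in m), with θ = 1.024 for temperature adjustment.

k_2(20) = 3.93 × 1.50^0.5 / 3.48^1.5 = 3.93 × 1.225 / 6.492 = 0.7414 d⁻¹.
k_2(12.4) = 0.7414 × 1.024^(12.4−20) = 0.7414 × 0.8351 = 0.6191 d⁻¹.

k_2 ≈ 0.619 d⁻¹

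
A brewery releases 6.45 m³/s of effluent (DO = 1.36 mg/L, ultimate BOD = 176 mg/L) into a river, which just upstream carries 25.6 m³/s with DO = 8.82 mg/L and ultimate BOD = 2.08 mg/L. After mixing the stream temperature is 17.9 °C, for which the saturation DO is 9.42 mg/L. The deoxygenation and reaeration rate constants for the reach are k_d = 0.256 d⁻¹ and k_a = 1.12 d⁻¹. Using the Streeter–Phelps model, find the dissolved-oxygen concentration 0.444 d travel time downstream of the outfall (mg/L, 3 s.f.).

DO ≈ 5.02 mg/L

Mixed DO = (25.6×8.82 + 6.45×1.36)/(25.6+6.45) = 234.6/32.05 = 7.319 mg/L.
Mixed L₀ = (25.6×2.08 + 6.45×176)/(32.05) = 1188/32.05 = 37.08 mg/L.
Initial deficit D₀ = C_s − DO₀ = 9.42 − 7.319 = 2.101 mg/L.
D(0.444) = [0.256×37.08/(1.12−0.256)](e^(−0.256×0.444) − e^(−1.12×0.444)) + 2.101 e^(−1.12×0.444)
= 10.99 × (0.8926 − 0.6082) + 2.101 × 0.6082 = 4.402 mg/L.
DO = 9.42 − 4.402 = 5.018 mg/L.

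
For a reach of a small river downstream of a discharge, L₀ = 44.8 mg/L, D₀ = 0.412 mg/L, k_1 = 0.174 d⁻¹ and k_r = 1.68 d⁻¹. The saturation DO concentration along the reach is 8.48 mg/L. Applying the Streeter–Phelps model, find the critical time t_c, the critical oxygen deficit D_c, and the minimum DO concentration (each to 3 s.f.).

t_c ≈ 1.45 d; D_c ≈ 3.60 mg/L; min DO ≈ 4.88 mg/L

At the critical point dD/dt = 0, so k_1 L₀ e^(−k_1 t) = k_r D. Substituting D(t) from the Streeter–Phelps equation and solving for t gives
t_c = ln[(k_r/k_1)(1 − D₀(k_r−k_1)/(k_1 L₀))] / (k_r−k_1).
Here k_r−k_1 = 1.506 d⁻¹ and 1 − D₀(k_r−k_1)/(k_1 L₀) = 1 − 0.412×1.506/(0.174×44.8) = 0.9204, so
t_c = ln(9.655 × 0.9204) / 1.506 = 2.185 / 1.506 = 1.451 d.
D_c = (k_1/k_r) L₀ e^(−k_1 t_c) = (0.174/1.68) × 44.8 × e^(−0.174×1.451) = 0.1036 × 44.8 × 0.7769 = 3.605 mg/L.
Minimum DO = C_s − D_c = 8.48 − 3.605 = 4.875 mg/L.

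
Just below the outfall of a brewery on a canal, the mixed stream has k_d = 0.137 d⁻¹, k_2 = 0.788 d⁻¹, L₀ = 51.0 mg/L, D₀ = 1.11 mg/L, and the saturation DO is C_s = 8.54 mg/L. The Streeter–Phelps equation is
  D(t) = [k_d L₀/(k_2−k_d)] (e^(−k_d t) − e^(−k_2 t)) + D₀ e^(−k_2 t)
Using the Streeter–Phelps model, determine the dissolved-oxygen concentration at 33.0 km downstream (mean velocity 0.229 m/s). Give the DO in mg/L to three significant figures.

Travel time t = x/v = 33.0 km / (0.229 m/s) = 33000 m / 0.229 m/s = 144100 s = 1.668 d.
k_d L₀/(k_2−k_d) = 0.137×51.0/(0.788−0.137) = 6.987/0.6510 = 10.73 mg/L.
e^(−k_d t) = e^(−0.137×1.668) = 0.7957; e^(−k_2 t) = e^(−0.788×1.668) = 0.2687.
D = 10.73 × (0.7957 − 0.2687) + 1.11 × 0.2687 = 5.657 + 0.2982 = 5.955 mg/L.
DO = C_s − D = 8.54 − 5.955 = 2.585 mg/L.

DO ≈ 2.58 mg/L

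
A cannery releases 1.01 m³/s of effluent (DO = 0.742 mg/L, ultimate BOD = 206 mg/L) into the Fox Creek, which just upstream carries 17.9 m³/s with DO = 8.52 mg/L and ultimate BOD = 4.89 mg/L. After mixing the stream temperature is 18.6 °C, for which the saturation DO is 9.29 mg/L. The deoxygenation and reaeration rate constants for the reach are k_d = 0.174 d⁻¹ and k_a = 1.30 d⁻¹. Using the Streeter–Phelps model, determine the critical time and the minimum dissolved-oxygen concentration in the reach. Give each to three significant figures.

t_c ≈ 1.19 d; minimum DO ≈ 7.59 mg/L

Mixed DO = (17.9×8.52 + 1.01×0.742)/(17.9+1.01) = 153.3/18.91 = 8.105 mg/L.
Mixed L₀ = (17.9×4.89 + 1.01×206)/(18.91) = 295.6/18.91 = 15.63 mg/L.
Initial deficit D₀ = C_s − DO₀ = 9.29 − 8.105 = 1.185 mg/L.
t_c = (1/1.126) ln[(1.30/0.174)(1 − 1.185×1.126/(0.174×15.63))] = 0.8881 × ln(3.805) = 1.187 d.
D_c = (0.174/1.30) × 15.63 × e^(−0.174×1.187) = 0.1338 × 15.63 × 0.8134 = 1.702 mg/L.
Minimum DO = 9.29 − 1.702 = 7.588 mg/L.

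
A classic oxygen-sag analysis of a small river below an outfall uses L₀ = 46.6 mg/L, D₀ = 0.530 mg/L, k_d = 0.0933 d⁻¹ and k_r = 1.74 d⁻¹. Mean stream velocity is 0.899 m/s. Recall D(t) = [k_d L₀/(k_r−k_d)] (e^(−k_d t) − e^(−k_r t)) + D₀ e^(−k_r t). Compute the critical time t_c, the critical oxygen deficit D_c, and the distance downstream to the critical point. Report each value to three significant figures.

t_c ≈ 1.64 d; D_c ≈ 2.14 mg/L; x_c ≈ 127 km

At the critical point dD/dt = 0, so k_d L₀ e^(−k_d t) = k_r D. Substituting D(t) from the Streeter–Phelps equation and solving for t gives
t_c = ln[(k_r/k_d)(1 − D₀(k_r−k_d)/(k_d L₀))] / (k_r−k_d).
Here k_r−k_d = 1.647 d⁻¹ and 1 − D₀(k_r−k_d)/(k_d L₀) = 1 − 0.530×1.647/(0.0933×46.6) = 0.7993, so
t_c = ln(18.65 × 0.7993) / 1.647 = 2.702 / 1.647 = 1.641 d.
D_c = (k_d/k_r) L₀ e^(−k_d t_c) = (0.0933/1.74) × 46.6 × e^(−0.0933×1.641) = 0.05362 × 46.6 × 0.8581 = 2.144 mg/L.
x_c = v t_c = 0.899 m/s × 1.641 d × 86400 s/d = 127400 m ≈ 127 km.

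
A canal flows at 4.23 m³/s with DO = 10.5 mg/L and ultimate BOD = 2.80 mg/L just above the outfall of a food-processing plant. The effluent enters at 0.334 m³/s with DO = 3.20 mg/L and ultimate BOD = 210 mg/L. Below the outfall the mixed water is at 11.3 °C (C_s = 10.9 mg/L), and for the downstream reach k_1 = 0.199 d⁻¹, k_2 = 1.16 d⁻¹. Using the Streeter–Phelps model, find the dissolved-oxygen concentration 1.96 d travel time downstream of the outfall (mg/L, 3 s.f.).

Mixed DO = (4.23×10.5 + 0.334×3.20)/(4.23+0.334) = 45.48/4.564 = 9.966 mg/L.
Mixed L₀ = (4.23×2.80 + 0.334×210)/(4.564) = 81.98/4.564 = 17.96 mg/L.
Initial deficit D₀ = C_s − DO₀ = 10.9 − 9.966 = 0.9342 mg/L.
D(1.96) = [0.199×17.96/(1.16−0.199)](e^(−0.199×1.96) − e^(−1.16×1.96)) + 0.9342 e^(−1.16×1.96)
= 3.720 × (0.6770 − 0.1029) + 0.9342 × 0.1029 = 2.232 mg/L.
DO = 10.9 − 2.232 = 8.668 mg/L.

DO ≈ 8.67 mg/L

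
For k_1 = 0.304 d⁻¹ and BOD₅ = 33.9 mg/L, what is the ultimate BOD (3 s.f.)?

L₀ ≈ 43.4 mg/L

BOD₅ = L₀(1 − e^(−5k_1)) ⇒ L₀ = BOD₅ / (1 − e^(−5×0.304))
= 33.9 / (1 − 0.2187) = 33.9 / 0.7813 = 43.39 mg/L.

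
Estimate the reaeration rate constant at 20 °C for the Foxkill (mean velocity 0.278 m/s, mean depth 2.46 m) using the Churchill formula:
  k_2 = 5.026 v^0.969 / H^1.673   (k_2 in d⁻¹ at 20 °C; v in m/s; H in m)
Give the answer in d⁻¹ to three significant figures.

k_2 = 5.026 × 0.278^0.969 / 2.46^1.673 = 5.026 × 0.2893 / 4.509 = 0.3225 d⁻¹.

k_2 ≈ 0.322 d⁻¹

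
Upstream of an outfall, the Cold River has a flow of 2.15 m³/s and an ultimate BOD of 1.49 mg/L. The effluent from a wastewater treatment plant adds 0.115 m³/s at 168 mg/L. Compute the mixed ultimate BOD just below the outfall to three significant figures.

9.94 mg/L

Flow-weighted mixing: C = (Q_r C_r + Q_w C_w)/(Q_r + Q_w)
= (2.15×1.49 + 0.115×168)/(2.15 + 0.115) = 22.52/2.265 = 9.944 mg/L.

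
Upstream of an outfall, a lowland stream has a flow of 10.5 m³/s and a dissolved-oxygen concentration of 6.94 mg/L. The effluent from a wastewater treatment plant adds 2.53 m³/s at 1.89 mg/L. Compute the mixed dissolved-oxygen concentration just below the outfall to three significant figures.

5.96 mg/L

Flow-weighted mixing: C = (Q_r C_r + Q_w C_w)/(Q_r + Q_w)
= (10.5×6.94 + 2.53×1.89)/(10.5 + 2.53) = 77.65/13.03 = 5.959 mg/L.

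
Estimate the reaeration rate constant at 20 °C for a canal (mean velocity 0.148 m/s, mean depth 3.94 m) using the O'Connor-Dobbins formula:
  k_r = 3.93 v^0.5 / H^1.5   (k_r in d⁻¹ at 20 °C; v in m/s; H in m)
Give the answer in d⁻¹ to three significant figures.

k_r = 3.93 × 0.148^0.5 / 3.94^1.5 = 3.93 × 0.3847 / 7.821 = 0.1933 d⁻¹.

k_r ≈ 0.193 d⁻¹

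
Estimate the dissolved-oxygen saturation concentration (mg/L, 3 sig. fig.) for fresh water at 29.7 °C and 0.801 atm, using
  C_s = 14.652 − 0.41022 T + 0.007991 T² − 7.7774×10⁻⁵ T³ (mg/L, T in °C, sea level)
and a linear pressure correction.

C_s ≈ 5.99 mg/L

At sea level: C_s = 14.652 − 0.41022×29.7 + 0.007991×29.7² − 7.7774×10⁻⁵×29.7³ = 7.480 mg/L.
Pressure correction: C_s' = 7.480 × 0.801 = 5.991 mg/L.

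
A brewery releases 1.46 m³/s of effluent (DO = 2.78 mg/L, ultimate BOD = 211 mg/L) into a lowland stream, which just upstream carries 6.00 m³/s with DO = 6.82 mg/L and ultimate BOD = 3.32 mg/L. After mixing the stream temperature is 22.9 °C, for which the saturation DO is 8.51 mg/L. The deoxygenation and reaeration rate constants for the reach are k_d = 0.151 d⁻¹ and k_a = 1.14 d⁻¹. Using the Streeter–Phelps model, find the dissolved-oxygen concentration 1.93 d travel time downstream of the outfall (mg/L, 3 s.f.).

Mixed DO = (6.00×6.82 + 1.46×2.78)/(6.00+1.46) = 44.98/7.460 = 6.029 mg/L.
Mixed L₀ = (6.00×3.32 + 1.46×211)/(7.460) = 328.0/7.460 = 43.97 mg/L.
Initial deficit D₀ = C_s − DO₀ = 8.51 − 6.029 = 2.481 mg/L.
D(1.93) = [0.151×43.97/(1.14−0.151)](e^(−0.151×1.93) − e^(−1.14×1.93)) + 2.481 e^(−1.14×1.93)
= 6.713 × (0.7472 − 0.1108) + 2.481 × 0.1108 = 4.547 mg/L.
DO = 8.51 − 4.547 = 3.963 mg/L.

DO ≈ 3.96 mg/L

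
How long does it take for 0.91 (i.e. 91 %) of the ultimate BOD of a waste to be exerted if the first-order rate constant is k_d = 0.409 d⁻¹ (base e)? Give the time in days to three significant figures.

t ≈ 5.89 d

y/L₀ = 1 − e^(−k_d t) = 0.91 ⇒ e^(−k_d t) = 0.0900
t = −ln(0.0900) / 0.409 = 2.408 / 0.409 = 5.887 d.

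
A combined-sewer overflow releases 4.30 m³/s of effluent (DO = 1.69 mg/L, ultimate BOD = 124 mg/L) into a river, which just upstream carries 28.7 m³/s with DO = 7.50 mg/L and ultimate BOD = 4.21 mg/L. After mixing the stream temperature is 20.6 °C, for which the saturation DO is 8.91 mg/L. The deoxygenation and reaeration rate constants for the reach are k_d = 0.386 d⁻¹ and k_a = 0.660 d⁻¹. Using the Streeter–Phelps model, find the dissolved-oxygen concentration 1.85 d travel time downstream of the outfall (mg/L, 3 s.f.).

Mixed DO = (28.7×7.50 + 4.30×1.69)/(28.7+4.30) = 222.5/33.00 = 6.743 mg/L.
Mixed L₀ = (28.7×4.21 + 4.30×124)/(33.00) = 654.0/33.00 = 19.82 mg/L.
Initial deficit D₀ = C_s − DO₀ = 8.91 − 6.743 = 2.167 mg/L.
D(1.85) = [0.386×19.82/(0.660−0.386)](e^(−0.386×1.85) − e^(−0.660×1.85)) + 2.167 e^(−0.660×1.85)
= 27.92 × (0.4896 − 0.2949) + 2.167 × 0.2949 = 6.075 mg/L.
DO = 8.91 − 6.075 = 2.835 mg/L.

DO ≈ 2.83 mg/L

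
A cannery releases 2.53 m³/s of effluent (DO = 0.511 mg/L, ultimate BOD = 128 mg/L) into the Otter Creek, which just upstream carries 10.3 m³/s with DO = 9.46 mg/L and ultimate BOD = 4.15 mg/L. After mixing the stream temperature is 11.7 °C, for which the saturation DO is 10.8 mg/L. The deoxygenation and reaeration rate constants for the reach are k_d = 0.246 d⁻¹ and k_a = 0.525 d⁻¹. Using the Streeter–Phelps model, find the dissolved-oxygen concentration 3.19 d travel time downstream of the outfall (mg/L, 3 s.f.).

DO ≈ 3.44 mg/L

Mixed DO = (10.3×9.46 + 2.53×0.511)/(10.3+2.53) = 98.73/12.83 = 7.695 mg/L.
Mixed L₀ = (10.3×4.15 + 2.53×128)/(12.83) = 366.6/12.83 = 28.57 mg/L.
Initial deficit D₀ = C_s − DO₀ = 10.8 − 7.695 = 3.105 mg/L.
D(3.19) = [0.246×28.57/(0.525−0.246)](e^(−0.246×3.19) − e^(−0.525×3.19)) + 3.105 e^(−0.525×3.19)
= 25.19 × (0.4562 − 0.1874) + 3.105 × 0.1874 = 7.356 mg/L.
DO = 10.8 − 7.356 = 3.444 mg/L.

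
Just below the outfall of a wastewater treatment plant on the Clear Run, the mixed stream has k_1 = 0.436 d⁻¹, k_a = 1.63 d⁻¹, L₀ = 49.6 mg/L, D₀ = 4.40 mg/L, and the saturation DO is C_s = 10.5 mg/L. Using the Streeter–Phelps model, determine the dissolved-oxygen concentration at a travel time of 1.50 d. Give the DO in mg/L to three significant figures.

DO ≈ 2.27 mg/L

k_1 L₀/(k_a−k_1) = 0.436×49.6/(1.63−0.436) = 21.63/1.194 = 18.11 mg/L.
e^(−k_1 t) = e^(−0.436×1.500) = 0.5200; e^(−k_a t) = e^(−1.63×1.500) = 0.08673.
D = 18.11 × (0.5200 − 0.08673) + 4.40 × 0.08673 = 7.847 + 0.3816 = 8.228 mg/L.
DO = C_s − D = 10.5 − 8.228 = 2.272 mg/L.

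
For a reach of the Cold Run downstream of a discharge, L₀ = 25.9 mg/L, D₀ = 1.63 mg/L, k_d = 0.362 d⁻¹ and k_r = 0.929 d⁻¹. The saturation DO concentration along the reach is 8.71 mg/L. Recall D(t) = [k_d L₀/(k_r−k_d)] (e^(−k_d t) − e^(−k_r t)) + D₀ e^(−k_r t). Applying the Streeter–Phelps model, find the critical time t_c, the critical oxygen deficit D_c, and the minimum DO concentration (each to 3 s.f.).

t_c ≈ 1.48 d; D_c ≈ 5.91 mg/L; min DO ≈ 2.80 mg/L

t_c = [1/(k_r−k_d)] ln[(k_r/k_d)(1 − D₀(k_r−k_d)/(k_d L₀))]
= [1/(0.929−0.362)] ln[(0.929/0.362)(1 − 1.63×0.5670/(0.362×25.9))]
= (1/0.5670) ln[2.566 × 0.9014] = 1.764 × ln(2.313) = 1.764 × 0.8387 = 1.479 d.
D_c = (k_d/k_r) L₀ e^(−k_d t_c) = (0.362/0.929) × 25.9 × e^(−0.362×1.479) = 0.3897 × 25.9 × 0.5854 = 5.908 mg/L.
Minimum DO = C_s − D_c = 8.71 − 5.908 = 2.802 mg/L.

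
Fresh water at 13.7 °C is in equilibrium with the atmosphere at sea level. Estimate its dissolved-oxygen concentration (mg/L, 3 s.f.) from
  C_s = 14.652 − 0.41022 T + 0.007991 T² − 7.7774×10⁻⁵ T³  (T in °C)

C_s = 14.652 − 0.41022×13.7 + 0.007991×13.7² − 7.7774×10⁻⁵×13.7³ = 10.33 mg/L.

C_s ≈ 10.3 mg/L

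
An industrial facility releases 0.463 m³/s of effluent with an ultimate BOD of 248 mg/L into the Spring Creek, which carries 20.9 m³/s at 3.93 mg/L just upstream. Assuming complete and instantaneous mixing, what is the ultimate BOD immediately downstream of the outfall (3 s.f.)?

Flow-weighted mixing: C = (Q_r C_r + Q_w C_w)/(Q_r + Q_w)
= (20.9×3.93 + 0.463×248)/(20.9 + 0.463) = 197.0/21.36 = 9.220 mg/L.

9.22 mg/L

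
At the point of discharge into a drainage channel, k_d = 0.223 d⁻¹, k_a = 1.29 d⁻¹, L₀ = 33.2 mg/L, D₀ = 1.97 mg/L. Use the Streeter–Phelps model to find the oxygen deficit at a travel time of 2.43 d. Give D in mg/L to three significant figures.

k_d L₀/(k_a−k_d) = 0.223×33.2/(1.29−0.223) = 7.404/1.067 = 6.939 mg/L.
e^(−k_d t) = e^(−0.223×2.430) = 0.5816; e^(−k_a t) = e^(−1.29×2.430) = 0.04351.
D = 6.939 × (0.5816 − 0.04351) + 1.97 × 0.04351 = 3.734 + 0.08572 = 3.820 mg/L.

D ≈ 3.82 mg/L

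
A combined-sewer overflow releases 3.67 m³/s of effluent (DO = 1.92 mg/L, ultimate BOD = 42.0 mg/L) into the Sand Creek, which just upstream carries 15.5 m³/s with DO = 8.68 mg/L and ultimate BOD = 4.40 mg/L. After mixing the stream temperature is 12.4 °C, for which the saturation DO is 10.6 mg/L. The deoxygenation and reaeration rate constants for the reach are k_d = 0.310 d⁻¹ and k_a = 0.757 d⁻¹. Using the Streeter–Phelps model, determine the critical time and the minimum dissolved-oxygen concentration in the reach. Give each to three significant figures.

t_c ≈ 0.856 d; minimum DO ≈ 6.96 mg/L

Mixed DO = (15.5×8.68 + 3.67×1.92)/(15.5+3.67) = 141.6/19.17 = 7.386 mg/L.
Mixed L₀ = (15.5×4.40 + 3.67×42.0)/(19.17) = 222.3/19.17 = 11.60 mg/L.
Initial deficit D₀ = C_s − DO₀ = 10.6 − 7.386 = 3.214 mg/L.
t_c = (1/0.4470) ln[(0.757/0.310)(1 − 3.214×0.4470/(0.310×11.60))] = 2.237 × ln(1.466) = 0.8560 d.
D_c = (0.310/0.757) × 11.60 × e^(−0.310×0.8560) = 0.4095 × 11.60 × 0.7669 = 3.643 mg/L.
Minimum DO = 10.6 − 3.643 = 6.957 mg/L.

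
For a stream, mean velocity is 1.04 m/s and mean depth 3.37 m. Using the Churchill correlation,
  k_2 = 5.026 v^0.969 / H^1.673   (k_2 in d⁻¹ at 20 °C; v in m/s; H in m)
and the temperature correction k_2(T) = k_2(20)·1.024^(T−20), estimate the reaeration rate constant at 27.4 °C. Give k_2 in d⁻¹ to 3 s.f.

k_2(20) = 5.026 × 1.04^0.969 / 3.37^1.673 = 5.026 × 1.039 / 7.634 = 0.6839 d⁻¹.
k_2(27.4) = 0.6839 × 1.024^(27.4−20) = 0.6839 × 1.192 = 0.8151 d⁻¹.

k_2 ≈ 0.815 d⁻¹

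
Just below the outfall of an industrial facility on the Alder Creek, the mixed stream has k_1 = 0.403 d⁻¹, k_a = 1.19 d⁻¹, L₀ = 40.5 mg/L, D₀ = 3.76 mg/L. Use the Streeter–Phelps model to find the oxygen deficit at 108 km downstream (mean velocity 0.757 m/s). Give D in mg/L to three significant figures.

Travel time t = x/v = 108 km / (0.757 m/s) = 108000 m / 0.757 m/s = 142700 s = 1.651 d.
k_1 L₀/(k_a−k_1) = 0.403×40.5/(1.19−0.403) = 16.32/0.7870 = 20.74 mg/L.
e^(−k_1 t) = e^(−0.403×1.651) = 0.5140; e^(−k_a t) = e^(−1.19×1.651) = 0.1402.
D = 20.74 × (0.5140 − 0.1402) + 3.76 × 0.1402 = 7.754 + 0.5270 = 8.281 mg/L.

D ≈ 8.28 mg/L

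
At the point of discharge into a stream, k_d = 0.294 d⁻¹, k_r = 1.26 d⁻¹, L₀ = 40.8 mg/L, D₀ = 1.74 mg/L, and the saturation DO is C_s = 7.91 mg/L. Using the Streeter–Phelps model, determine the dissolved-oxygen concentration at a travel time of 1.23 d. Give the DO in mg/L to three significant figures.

DO ≈ 1.53 mg/L

k_d L₀/(k_r−k_d) = 0.294×40.8/(1.26−0.294) = 12.00/0.9660 = 12.42 mg/L.
e^(−k_d t) = e^(−0.294×1.230) = 0.6965; e^(−k_r t) = e^(−1.26×1.230) = 0.2123.
D = 12.42 × (0.6965 − 0.2123) + 1.74 × 0.2123 = 6.013 + 0.3694 = 6.383 mg/L.
DO = C_s − D = 7.91 − 6.383 = 1.527 mg/L.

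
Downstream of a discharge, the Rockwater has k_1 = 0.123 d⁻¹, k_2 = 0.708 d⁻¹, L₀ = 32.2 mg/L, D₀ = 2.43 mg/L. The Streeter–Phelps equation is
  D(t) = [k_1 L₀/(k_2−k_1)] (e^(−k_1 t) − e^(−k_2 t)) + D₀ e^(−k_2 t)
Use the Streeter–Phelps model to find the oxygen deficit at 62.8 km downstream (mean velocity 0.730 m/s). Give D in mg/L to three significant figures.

D ≈ 3.85 mg/L

Travel time t = x/v = 62.8 km / (0.730 m/s) = 62800 m / 0.730 m/s = 86030 s = 0.9957 d.
k_1 L₀/(k_2−k_1) = 0.123×32.2/(0.708−0.123) = 3.961/0.5850 = 6.770 mg/L.
e^(−k_1 t) = e^(−0.123×0.9957) = 0.8847; e^(−k_2 t) = e^(−0.708×0.9957) = 0.4941.
D = 6.770 × (0.8847 − 0.4941) + 2.43 × 0.4941 = 2.644 + 1.201 = 3.845 mg/L.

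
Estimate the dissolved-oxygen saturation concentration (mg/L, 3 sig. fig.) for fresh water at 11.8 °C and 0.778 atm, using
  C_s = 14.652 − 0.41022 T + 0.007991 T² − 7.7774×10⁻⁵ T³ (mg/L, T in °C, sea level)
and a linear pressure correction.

C_s ≈ 8.40 mg/L

At sea level: C_s = 14.652 − 0.41022×11.8 + 0.007991×11.8² − 7.7774×10⁻⁵×11.8³ = 10.80 mg/L.
Pressure correction: C_s' = 10.80 × 0.778 = 8.400 mg/L.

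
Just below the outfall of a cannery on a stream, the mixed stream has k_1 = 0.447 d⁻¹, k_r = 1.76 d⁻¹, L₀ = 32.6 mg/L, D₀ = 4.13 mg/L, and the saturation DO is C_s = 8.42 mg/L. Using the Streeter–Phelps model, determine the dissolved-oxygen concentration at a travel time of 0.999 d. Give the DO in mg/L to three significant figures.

DO ≈ 2.52 mg/L

k_1 L₀/(k_r−k_1) = 0.447×32.6/(1.76−0.447) = 14.57/1.313 = 11.10 mg/L.
e^(−k_1 t) = e^(−0.447×0.9990) = 0.6398; e^(−k_r t) = e^(−1.76×0.9990) = 0.1723.
D = 11.10 × (0.6398 − 0.1723) + 4.13 × 0.1723 = 5.188 + 0.7118 = 5.900 mg/L.
DO = C_s − D = 8.42 − 5.900 = 2.520 mg/L.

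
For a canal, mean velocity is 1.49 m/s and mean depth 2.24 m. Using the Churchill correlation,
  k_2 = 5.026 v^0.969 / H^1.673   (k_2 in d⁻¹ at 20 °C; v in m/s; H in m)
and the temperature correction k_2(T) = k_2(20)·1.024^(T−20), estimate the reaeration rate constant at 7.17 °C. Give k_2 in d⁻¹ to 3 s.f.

k_2(20) = 5.026 × 1.49^0.969 / 2.24^1.673 = 5.026 × 1.472 / 3.854 = 1.919 d⁻¹.
k_2(7.17) = 1.919 × 1.024^(7.17−20) = 1.919 × 0.7377 = 1.416 d⁻¹.

k_2 ≈ 1.42 d⁻¹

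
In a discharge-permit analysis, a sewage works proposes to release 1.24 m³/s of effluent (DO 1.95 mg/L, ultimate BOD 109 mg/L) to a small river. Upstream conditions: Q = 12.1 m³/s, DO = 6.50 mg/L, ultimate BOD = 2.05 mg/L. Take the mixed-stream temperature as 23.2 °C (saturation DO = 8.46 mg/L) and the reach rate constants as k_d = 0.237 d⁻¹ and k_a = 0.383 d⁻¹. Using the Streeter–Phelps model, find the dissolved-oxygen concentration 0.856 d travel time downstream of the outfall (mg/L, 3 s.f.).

Mixed DO = (12.1×6.50 + 1.24×1.95)/(12.1+1.24) = 81.07/13.34 = 6.077 mg/L.
Mixed L₀ = (12.1×2.05 + 1.24×109)/(13.34) = 160.0/13.34 = 11.99 mg/L.
Initial deficit D₀ = C_s − DO₀ = 8.46 − 6.077 = 2.383 mg/L.
D(0.856) = [0.237×11.99/(0.383−0.237)](e^(−0.237×0.856) − e^(−0.383×0.856)) + 2.383 e^(−0.383×0.856)
= 19.47 × (0.8164 − 0.7205) + 2.383 × 0.7205 = 3.584 mg/L.
DO = 8.46 − 3.584 = 4.876 mg/L.

DO ≈ 4.88 mg/L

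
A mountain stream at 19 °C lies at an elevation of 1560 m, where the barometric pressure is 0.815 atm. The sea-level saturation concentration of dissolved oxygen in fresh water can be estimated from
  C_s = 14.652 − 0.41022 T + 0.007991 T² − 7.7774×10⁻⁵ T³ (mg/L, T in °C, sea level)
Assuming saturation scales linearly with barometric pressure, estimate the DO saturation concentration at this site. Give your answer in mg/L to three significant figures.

At sea level: C_s = 14.652 − 0.41022×19 + 0.007991×19² − 7.7774×10⁻⁵×19³ = 9.209 mg/L.
Pressure correction: C_s' = 9.209 × 0.815 = 7.505 mg/L.

C_s ≈ 7.51 mg/L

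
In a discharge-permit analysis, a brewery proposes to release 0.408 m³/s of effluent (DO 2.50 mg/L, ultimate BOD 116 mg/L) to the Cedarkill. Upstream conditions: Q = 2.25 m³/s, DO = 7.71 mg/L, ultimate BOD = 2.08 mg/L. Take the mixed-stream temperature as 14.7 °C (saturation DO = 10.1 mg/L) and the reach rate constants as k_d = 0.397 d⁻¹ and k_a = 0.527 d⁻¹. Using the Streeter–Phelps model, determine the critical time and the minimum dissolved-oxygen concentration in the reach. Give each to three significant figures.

t_c ≈ 1.76 d; minimum DO ≈ 2.76 mg/L

Mixed DO = (2.25×7.71 + 0.408×2.50)/(2.25+0.408) = 18.37/2.658 = 6.910 mg/L.
Mixed L₀ = (2.25×2.08 + 0.408×116)/(2.658) = 52.01/2.658 = 19.57 mg/L.
Initial deficit D₀ = C_s − DO₀ = 10.1 − 6.910 = 3.190 mg/L.
t_c = (1/0.1300) ln[(0.527/0.397)(1 − 3.190×0.1300/(0.397×19.57))] = 7.692 × ln(1.257) = 1.757 d.
D_c = (0.397/0.527) × 19.57 × e^(−0.397×1.757) = 0.7533 × 19.57 × 0.4978 = 7.338 mg/L.
Minimum DO = 10.1 − 7.338 = 2.762 mg/L.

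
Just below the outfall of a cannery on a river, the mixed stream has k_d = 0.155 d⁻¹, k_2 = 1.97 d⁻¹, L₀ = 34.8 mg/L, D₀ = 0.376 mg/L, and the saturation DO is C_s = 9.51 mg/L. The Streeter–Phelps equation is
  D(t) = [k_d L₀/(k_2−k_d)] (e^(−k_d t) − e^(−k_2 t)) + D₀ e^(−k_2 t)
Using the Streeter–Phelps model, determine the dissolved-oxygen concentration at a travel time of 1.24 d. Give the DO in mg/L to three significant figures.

DO ≈ 7.28 mg/L

k_d L₀/(k_2−k_d) = 0.155×34.8/(1.97−0.155) = 5.394/1.815 = 2.972 mg/L.
e^(−k_d t) = e^(−0.155×1.240) = 0.8251; e^(−k_2 t) = e^(−1.97×1.240) = 0.08692.
D = 2.972 × (0.8251 − 0.08692) + 0.376 × 0.08692 = 2.194 + 0.03268 = 2.227 mg/L.
DO = C_s − D = 9.51 − 2.227 = 7.283 mg/L.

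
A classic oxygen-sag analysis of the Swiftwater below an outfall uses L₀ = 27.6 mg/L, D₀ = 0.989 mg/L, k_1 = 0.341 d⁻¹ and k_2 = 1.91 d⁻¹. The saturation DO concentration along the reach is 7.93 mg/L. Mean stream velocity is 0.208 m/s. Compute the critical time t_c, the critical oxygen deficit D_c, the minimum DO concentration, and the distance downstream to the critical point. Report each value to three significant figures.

t_c = [1/(k_2−k_1)] ln[(k_2/k_1)(1 − D₀(k_2−k_1)/(k_1 L₀))]
= [1/(1.91−0.341)] ln[(1.91/0.341)(1 − 0.989×1.569/(0.341×27.6))]
= (1/1.569) ln[5.601 × 0.8351] = 0.6373 × ln(4.678) = 0.6373 × 1.543 = 0.9833 d.
L(t_c) = L₀ e^(−k_1 t_c) = 27.6 × 0.7151 = 19.74 mg/L, and at the critical point k_2 D_c = k_1 L, so D_c = (0.341/1.91) × 19.74 = 3.524 mg/L.
Minimum DO = C_s − D_c = 7.93 − 3.524 = 4.406 mg/L.
x_c = v t_c = 0.208 m/s × 0.9833 d × 86400 s/d = 17670 m ≈ 17.7 km.

t_c ≈ 0.983 d; D_c ≈ 3.52 mg/L; min DO ≈ 4.41 mg/L; x_c ≈ 17.7 km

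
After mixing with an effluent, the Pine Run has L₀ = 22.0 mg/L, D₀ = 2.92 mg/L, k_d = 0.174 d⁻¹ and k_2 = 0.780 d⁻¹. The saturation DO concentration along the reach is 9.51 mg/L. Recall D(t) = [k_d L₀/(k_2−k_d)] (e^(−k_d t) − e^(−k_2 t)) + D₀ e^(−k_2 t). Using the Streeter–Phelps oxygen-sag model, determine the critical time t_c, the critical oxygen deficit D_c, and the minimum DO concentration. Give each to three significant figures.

t_c = [1/(k_2−k_d)] ln[(k_2/k_d)(1 − D₀(k_2−k_d)/(k_d L₀))]
= [1/(0.780−0.174)] ln[(0.780/0.174)(1 − 2.92×0.6060/(0.174×22.0))]
= (1/0.6060) ln[4.483 × 0.5377] = 1.650 × ln(2.411) = 1.650 × 0.8799 = 1.452 d.
D_c = (k_d/k_2) L₀ e^(−k_d t_c) = (0.174/0.780) × 22.0 × e^(−0.174×1.452) = 0.2231 × 22.0 × 0.7768 = 3.812 mg/L.
Minimum DO = C_s − D_c = 9.51 − 3.812 = 5.698 mg/L.

t_c ≈ 1.45 d; D_c ≈ 3.81 mg/L; min DO ≈ 5.70 mg/L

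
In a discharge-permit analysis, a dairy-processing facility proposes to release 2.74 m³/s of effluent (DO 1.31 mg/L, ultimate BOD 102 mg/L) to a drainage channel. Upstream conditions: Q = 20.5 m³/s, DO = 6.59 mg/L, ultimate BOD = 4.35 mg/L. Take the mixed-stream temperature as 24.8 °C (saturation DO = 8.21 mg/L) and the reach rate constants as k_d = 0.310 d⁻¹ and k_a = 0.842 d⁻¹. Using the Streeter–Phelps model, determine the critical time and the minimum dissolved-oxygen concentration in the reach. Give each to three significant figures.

Mixed DO = (20.5×6.59 + 2.74×1.31)/(20.5+2.74) = 138.7/23.24 = 5.967 mg/L.
Mixed L₀ = (20.5×4.35 + 2.74×102)/(23.24) = 368.7/23.24 = 15.86 mg/L.
Initial deficit D₀ = C_s − DO₀ = 8.21 − 5.967 = 2.243 mg/L.
t_c = (1/0.5320) ln[(0.842/0.310)(1 − 2.243×0.5320/(0.310×15.86))] = 1.880 × ln(2.057) = 1.356 d.
D_c = (0.310/0.842) × 15.86 × e^(−0.310×1.356) = 0.3682 × 15.86 × 0.6568 = 3.836 mg/L.
Minimum DO = 8.21 − 3.836 = 4.374 mg/L.

t_c ≈ 1.36 d; minimum DO ≈ 4.37 mg/L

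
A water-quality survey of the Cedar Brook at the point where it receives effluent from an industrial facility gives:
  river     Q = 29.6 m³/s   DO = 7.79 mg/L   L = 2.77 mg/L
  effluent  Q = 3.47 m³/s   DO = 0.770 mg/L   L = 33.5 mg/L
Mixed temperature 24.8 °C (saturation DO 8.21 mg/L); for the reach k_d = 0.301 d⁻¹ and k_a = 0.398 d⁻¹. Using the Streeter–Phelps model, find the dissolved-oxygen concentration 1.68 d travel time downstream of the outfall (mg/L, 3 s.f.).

DO ≈ 5.93 mg/L

Mixed DO = (29.6×7.79 + 3.47×0.770)/(29.6+3.47) = 233.3/33.07 = 7.053 mg/L.
Mixed L₀ = (29.6×2.77 + 3.47×33.5)/(33.07) = 198.2/33.07 = 5.994 mg/L.
Initial deficit D₀ = C_s − DO₀ = 8.21 − 7.053 = 1.157 mg/L.
D(1.68) = [0.301×5.994/(0.398−0.301)](e^(−0.301×1.68) − e^(−0.398×1.68)) + 1.157 e^(−0.398×1.68)
= 18.60 × (0.6031 − 0.5124) + 1.157 × 0.5124 = 2.280 mg/L.
DO = 8.21 − 2.280 = 5.930 mg/L.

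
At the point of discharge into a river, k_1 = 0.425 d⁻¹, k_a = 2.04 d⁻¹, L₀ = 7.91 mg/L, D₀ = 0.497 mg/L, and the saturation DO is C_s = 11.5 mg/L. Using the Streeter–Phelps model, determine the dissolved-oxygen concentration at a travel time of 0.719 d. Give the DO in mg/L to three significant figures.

k_1 L₀/(k_a−k_1) = 0.425×7.91/(2.04−0.425) = 3.362/1.615 = 2.082 mg/L.
e^(−k_1 t) = e^(−0.425×0.7190) = 0.7367; e^(−k_a t) = e^(−2.04×0.7190) = 0.2307.
D = 2.082 × (0.7367 − 0.2307) + 0.497 × 0.2307 = 1.053 + 0.1146 = 1.168 mg/L.
DO = C_s − D = 11.5 − 1.168 = 10.33 mg/L.

DO ≈ 10.3 mg/L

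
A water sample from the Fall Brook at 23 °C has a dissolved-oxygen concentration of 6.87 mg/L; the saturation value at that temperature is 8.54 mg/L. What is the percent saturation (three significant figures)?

80.4 % saturation

% saturation = C/C_s × 100 = 6.87/8.54 × 100 = 80.4 %.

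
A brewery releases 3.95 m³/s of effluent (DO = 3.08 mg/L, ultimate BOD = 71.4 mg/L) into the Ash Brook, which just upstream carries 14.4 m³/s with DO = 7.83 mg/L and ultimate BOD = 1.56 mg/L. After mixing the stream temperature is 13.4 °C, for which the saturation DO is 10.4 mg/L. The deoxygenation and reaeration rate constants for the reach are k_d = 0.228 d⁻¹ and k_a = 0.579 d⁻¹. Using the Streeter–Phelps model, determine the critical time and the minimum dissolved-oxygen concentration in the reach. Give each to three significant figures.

Mixed DO = (14.4×7.83 + 3.95×3.08)/(14.4+3.95) = 124.9/18.35 = 6.808 mg/L.
Mixed L₀ = (14.4×1.56 + 3.95×71.4)/(18.35) = 304.5/18.35 = 16.59 mg/L.
Initial deficit D₀ = C_s − DO₀ = 10.4 − 6.808 = 3.592 mg/L.
t_c = (1/0.3510) ln[(0.579/0.228)(1 − 3.592×0.3510/(0.228×16.59))] = 2.849 × ln(1.693) = 1.500 d.
D_c = (0.228/0.579) × 16.59 × e^(−0.228×1.500) = 0.3938 × 16.59 × 0.7103 = 4.641 mg/L.
Minimum DO = 10.4 − 4.641 = 5.759 mg/L.

t_c ≈ 1.50 d; minimum DO ≈ 5.76 mg/L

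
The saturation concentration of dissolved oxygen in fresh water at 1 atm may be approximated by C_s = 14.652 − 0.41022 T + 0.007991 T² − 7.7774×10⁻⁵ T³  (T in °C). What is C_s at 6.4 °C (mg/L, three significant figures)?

C_s ≈ 12.3 mg/L

C_s = 14.652 − 0.41022×6.4 + 0.007991×6.4² − 7.7774×10⁻⁵×6.4³ = 12.33 mg/L.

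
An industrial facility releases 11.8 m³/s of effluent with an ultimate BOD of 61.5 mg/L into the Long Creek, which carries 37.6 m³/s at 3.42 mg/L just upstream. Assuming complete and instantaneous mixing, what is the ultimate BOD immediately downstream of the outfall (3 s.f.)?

Flow-weighted mixing: C = (Q_r C_r + Q_w C_w)/(Q_r + Q_w)
= (37.6×3.42 + 11.8×61.5)/(37.6 + 11.8) = 854.3/49.40 = 17.29 mg/L.

17.3 mg/L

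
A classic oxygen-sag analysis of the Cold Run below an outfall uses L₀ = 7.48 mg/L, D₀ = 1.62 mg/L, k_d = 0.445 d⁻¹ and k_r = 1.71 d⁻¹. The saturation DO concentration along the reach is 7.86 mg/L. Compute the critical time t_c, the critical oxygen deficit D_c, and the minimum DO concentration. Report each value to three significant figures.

t_c ≈ 0.308 d; D_c ≈ 1.70 mg/L; min DO ≈ 6.16 mg/L

t_c = [1/(k_r−k_d)] ln[(k_r/k_d)(1 − D₀(k_r−k_d)/(k_d L₀))]
= [1/(1.71−0.445)] ln[(1.71/0.445)(1 − 1.62×1.265/(0.445×7.48))]
= (1/1.265) ln[3.843 × 0.3843] = 0.7905 × ln(1.477) = 0.7905 × 0.3899 = 0.3082 d.
L(t_c) = L₀ e^(−k_d t_c) = 7.48 × 0.8718 = 6.521 mg/L, and at the critical point k_r D_c = k_d L, so D_c = (0.445/1.71) × 6.521 = 1.697 mg/L.
Minimum DO = C_s − D_c = 7.86 − 1.697 = 6.163 mg/L.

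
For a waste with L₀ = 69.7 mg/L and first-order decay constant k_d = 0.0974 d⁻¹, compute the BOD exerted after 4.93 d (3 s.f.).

y_t = L₀(1 − e^(−k_d t)) = 69.7 × (1 − e^(−0.0974×4.93))
= 69.7 × (1 − 0.6187) = 69.7 × 0.3813 = 26.58 mg/L.

y ≈ 26.6 mg/L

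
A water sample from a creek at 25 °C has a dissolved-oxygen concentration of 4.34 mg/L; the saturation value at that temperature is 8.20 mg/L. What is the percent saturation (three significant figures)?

% saturation = C/C_s × 100 = 4.34/8.20 × 100 = 52.9 %.

52.9 % saturation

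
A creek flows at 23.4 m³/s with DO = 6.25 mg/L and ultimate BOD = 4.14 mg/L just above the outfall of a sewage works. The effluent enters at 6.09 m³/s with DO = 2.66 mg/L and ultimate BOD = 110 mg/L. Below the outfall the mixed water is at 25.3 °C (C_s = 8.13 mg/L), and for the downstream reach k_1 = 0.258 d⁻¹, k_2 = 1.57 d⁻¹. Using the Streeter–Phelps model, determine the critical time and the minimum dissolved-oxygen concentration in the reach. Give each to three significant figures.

t_c ≈ 0.829 d; minimum DO ≈ 4.68 mg/L

Mixed DO = (23.4×6.25 + 6.09×2.66)/(23.4+6.09) = 162.4/29.49 = 5.509 mg/L.
Mixed L₀ = (23.4×4.14 + 6.09×110)/(29.49) = 766.8/29.49 = 26.00 mg/L.
Initial deficit D₀ = C_s − DO₀ = 8.13 − 5.509 = 2.621 mg/L.
t_c = (1/1.312) ln[(1.57/0.258)(1 − 2.621×1.312/(0.258×26.00))] = 0.7622 × ln(2.965) = 0.8285 d.
D_c = (0.258/1.57) × 26.00 × e^(−0.258×0.8285) = 0.1643 × 26.00 × 0.8075 = 3.450 mg/L.
Minimum DO = 8.13 − 3.450 = 4.680 mg/L.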